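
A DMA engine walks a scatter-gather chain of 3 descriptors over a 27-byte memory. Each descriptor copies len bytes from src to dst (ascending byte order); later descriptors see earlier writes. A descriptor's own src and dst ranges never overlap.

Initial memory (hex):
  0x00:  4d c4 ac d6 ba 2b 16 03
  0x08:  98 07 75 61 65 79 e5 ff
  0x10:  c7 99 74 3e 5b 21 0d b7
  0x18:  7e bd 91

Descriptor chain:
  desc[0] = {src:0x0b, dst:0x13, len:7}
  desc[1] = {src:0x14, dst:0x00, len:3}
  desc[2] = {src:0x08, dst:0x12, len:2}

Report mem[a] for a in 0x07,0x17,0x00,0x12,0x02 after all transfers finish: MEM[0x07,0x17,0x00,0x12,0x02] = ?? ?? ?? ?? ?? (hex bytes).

D0: mem[0x13..0x19] <- [61 65 79 e5 ff c7 99]
D1: mem[0x00..0x02] <- [65 79 e5]
D2: mem[0x12..0x13] <- [98 07]
query mem[0x07]=0x03, mem[0x17]=0xff, mem[0x00]=0x65, mem[0x12]=0x98, mem[0x02]=0xe5

MEM[0x07,0x17,0x00,0x12,0x02] = 03 ff 65 98 e5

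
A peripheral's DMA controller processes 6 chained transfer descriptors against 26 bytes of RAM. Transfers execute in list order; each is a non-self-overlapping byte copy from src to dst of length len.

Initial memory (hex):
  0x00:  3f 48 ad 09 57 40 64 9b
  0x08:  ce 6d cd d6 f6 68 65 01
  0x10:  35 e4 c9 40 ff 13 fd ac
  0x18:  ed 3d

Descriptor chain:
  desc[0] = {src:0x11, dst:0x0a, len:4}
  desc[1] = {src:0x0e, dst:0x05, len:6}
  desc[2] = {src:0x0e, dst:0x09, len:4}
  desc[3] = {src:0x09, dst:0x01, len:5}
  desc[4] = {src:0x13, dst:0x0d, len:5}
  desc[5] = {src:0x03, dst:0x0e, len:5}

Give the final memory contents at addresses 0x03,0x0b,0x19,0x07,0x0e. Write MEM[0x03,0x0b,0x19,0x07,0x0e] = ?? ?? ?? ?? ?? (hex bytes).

[0] 0x11->0x0a len=4 : e4 c9 40 ff
[1] 0x0e->0x05 len=6 : 65 01 35 e4 c9 40
[2] 0x0e->0x09 len=4 : 65 01 35 e4
[3] 0x09->0x01 len=5 : 65 01 35 e4 ff
[4] 0x13->0x0d len=5 : 40 ff 13 fd ac
[5] 0x03->0x0e len=5 : 35 e4 ff 01 35
query mem[0x03]=0x35, mem[0x0b]=0x35, mem[0x19]=0x3d, mem[0x07]=0x35, mem[0x0e]=0x35

MEM[0x03,0x0b,0x19,0x07,0x0e] = 35 35 3d 35 35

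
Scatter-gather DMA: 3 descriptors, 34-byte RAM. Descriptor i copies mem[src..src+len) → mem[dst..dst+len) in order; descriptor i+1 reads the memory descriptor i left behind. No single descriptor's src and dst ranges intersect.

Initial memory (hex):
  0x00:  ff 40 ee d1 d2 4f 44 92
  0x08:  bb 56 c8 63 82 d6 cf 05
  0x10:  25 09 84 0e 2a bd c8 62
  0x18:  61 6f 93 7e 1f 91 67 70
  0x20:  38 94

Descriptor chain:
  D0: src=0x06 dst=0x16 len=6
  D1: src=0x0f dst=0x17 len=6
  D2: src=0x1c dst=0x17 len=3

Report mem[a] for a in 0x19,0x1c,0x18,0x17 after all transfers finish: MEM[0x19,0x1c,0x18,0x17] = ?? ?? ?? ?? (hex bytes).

MEM[0x19,0x1c,0x18,0x17] = 67 2a 91 2a

#0 dst[0x16+6] := {0x44,0x92,0xbb,0x56,0xc8,0x63}
#1 dst[0x17+6] := {0x05,0x25,0x09,0x84,0x0e,0x2a}
#2 dst[0x17+3] := {0x2a,0x91,0x67}
query mem[0x19]=0x67, mem[0x1c]=0x2a, mem[0x18]=0x91, mem[0x17]=0x2a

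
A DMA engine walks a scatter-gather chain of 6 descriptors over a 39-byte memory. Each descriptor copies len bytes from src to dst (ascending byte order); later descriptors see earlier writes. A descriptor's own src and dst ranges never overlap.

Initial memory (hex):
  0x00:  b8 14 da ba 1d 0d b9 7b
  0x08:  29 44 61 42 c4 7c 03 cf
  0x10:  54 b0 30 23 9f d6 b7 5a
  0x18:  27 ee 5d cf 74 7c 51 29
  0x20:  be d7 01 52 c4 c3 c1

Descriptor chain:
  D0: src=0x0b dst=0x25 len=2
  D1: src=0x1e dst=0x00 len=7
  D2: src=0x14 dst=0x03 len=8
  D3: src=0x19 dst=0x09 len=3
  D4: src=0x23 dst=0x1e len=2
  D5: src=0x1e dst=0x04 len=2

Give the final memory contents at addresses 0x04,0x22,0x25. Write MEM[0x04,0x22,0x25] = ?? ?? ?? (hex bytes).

MEM[0x04,0x22,0x25] = 52 01 42

#0 dst[0x25+2] := {0x42,0xc4}
#1 dst[0x00+7] := {0x51,0x29,0xbe,0xd7,0x01,0x52,0xc4}
#2 dst[0x03+8] := {0x9f,0xd6,0xb7,0x5a,0x27,0xee,0x5d,0xcf}
#3 dst[0x09+3] := {0xee,0x5d,0xcf}
#4 dst[0x1e+2] := {0x52,0xc4}
#5 dst[0x04+2] := {0x52,0xc4}
query mem[0x04]=0x52, mem[0x22]=0x01, mem[0x25]=0x42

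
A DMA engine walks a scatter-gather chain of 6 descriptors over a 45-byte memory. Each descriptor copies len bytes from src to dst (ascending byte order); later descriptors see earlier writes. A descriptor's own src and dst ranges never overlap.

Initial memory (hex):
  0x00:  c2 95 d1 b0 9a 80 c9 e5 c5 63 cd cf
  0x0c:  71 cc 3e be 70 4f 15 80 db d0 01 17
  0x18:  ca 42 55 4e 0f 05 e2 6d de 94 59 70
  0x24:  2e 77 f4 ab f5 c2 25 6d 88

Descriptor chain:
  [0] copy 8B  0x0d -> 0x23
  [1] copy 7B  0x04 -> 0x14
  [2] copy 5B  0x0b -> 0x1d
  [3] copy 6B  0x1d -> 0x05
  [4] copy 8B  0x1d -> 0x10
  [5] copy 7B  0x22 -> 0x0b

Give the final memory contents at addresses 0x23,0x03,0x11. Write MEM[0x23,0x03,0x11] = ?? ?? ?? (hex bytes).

[0] 0x0d->0x23 len=8 : cc 3e be 70 4f 15 80 db
[1] 0x04->0x14 len=7 : 9a 80 c9 e5 c5 63 cd
[2] 0x0b->0x1d len=5 : cf 71 cc 3e be
[3] 0x1d->0x05 len=6 : cf 71 cc 3e be 59
[4] 0x1d->0x10 len=8 : cf 71 cc 3e be 59 cc 3e
[5] 0x22->0x0b len=7 : 59 cc 3e be 70 4f 15
query mem[0x23]=0xcc, mem[0x03]=0xb0, mem[0x11]=0x15

MEM[0x23,0x03,0x11] = cc b0 15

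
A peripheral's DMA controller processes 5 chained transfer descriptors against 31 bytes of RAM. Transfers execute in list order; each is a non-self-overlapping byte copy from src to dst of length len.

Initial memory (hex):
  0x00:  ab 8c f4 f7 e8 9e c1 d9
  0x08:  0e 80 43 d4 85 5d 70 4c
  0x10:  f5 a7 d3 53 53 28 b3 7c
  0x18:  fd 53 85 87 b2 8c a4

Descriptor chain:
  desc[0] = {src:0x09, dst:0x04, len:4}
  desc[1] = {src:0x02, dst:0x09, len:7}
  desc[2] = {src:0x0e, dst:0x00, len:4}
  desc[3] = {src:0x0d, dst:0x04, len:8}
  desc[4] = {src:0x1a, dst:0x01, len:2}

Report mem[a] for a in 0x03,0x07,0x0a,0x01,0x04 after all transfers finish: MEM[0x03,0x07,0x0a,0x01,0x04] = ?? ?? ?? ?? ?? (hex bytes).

MEM[0x03,0x07,0x0a,0x01,0x04] = a7 f5 53 85 d4

[0] 0x09->0x04 len=4 : 80 43 d4 85
[1] 0x02->0x09 len=7 : f4 f7 80 43 d4 85 0e
[2] 0x0e->0x00 len=4 : 85 0e f5 a7
[3] 0x0d->0x04 len=8 : d4 85 0e f5 a7 d3 53 53
[4] 0x1a->0x01 len=2 : 85 87
query mem[0x03]=0xa7, mem[0x07]=0xf5, mem[0x0a]=0x53, mem[0x01]=0x85, mem[0x04]=0xd4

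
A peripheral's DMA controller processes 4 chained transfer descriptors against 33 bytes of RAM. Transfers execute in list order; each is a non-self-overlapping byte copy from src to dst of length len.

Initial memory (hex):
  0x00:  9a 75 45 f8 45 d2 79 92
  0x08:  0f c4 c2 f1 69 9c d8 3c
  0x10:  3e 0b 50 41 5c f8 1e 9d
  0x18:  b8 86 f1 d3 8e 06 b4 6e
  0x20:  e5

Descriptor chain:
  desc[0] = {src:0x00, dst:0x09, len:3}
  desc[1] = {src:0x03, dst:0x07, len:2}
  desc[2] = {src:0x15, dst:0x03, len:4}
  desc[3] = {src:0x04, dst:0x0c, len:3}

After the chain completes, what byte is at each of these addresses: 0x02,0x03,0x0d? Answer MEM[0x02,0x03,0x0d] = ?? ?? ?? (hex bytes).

MEM[0x02,0x03,0x0d] = 45 f8 9d

#0 dst[0x09+3] := {0x9a,0x75,0x45}
#1 dst[0x07+2] := {0xf8,0x45}
#2 dst[0x03+4] := {0xf8,0x1e,0x9d,0xb8}
#3 dst[0x0c+3] := {0x1e,0x9d,0xb8}
query mem[0x02]=0x45, mem[0x03]=0xf8, mem[0x0d]=0x9d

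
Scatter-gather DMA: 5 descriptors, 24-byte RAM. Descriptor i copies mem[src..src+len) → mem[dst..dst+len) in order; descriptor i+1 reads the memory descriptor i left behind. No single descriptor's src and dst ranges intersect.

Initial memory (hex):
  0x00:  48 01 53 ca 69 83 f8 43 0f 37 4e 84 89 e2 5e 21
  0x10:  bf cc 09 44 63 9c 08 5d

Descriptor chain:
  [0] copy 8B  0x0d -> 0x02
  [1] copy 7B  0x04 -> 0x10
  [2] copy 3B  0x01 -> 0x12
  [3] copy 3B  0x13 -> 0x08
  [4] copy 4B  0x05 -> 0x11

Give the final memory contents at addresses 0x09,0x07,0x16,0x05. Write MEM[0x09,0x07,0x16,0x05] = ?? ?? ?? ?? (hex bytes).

MEM[0x09,0x07,0x16,0x05] = 5e 09 4e bf

[0] 0x0d->0x02 len=8 : e2 5e 21 bf cc 09 44 63
[1] 0x04->0x10 len=7 : 21 bf cc 09 44 63 4e
[2] 0x01->0x12 len=3 : 01 e2 5e
[3] 0x13->0x08 len=3 : e2 5e 63
[4] 0x05->0x11 len=4 : bf cc 09 e2
query mem[0x09]=0x5e, mem[0x07]=0x09, mem[0x16]=0x4e, mem[0x05]=0xbf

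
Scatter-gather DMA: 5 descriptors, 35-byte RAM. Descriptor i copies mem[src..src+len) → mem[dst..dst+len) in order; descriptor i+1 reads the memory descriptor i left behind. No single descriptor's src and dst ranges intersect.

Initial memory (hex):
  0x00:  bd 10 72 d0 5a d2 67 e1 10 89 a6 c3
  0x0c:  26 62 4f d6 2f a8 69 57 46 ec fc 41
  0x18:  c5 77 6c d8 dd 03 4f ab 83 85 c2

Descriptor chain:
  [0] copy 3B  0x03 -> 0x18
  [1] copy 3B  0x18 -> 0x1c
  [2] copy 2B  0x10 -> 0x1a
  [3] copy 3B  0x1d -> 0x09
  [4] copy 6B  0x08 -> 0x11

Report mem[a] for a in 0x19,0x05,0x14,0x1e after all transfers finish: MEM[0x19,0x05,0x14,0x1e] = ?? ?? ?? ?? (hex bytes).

D0: mem[0x18..0x1a] <- [d0 5a d2]
D1: mem[0x1c..0x1e] <- [d0 5a d2]
D2: mem[0x1a..0x1b] <- [2f a8]
D3: mem[0x09..0x0b] <- [5a d2 ab]
D4: mem[0x11..0x16] <- [10 5a d2 ab 26 62]
query mem[0x19]=0x5a, mem[0x05]=0xd2, mem[0x14]=0xab, mem[0x1e]=0xd2

MEM[0x19,0x05,0x14,0x1e] = 5a d2 ab d2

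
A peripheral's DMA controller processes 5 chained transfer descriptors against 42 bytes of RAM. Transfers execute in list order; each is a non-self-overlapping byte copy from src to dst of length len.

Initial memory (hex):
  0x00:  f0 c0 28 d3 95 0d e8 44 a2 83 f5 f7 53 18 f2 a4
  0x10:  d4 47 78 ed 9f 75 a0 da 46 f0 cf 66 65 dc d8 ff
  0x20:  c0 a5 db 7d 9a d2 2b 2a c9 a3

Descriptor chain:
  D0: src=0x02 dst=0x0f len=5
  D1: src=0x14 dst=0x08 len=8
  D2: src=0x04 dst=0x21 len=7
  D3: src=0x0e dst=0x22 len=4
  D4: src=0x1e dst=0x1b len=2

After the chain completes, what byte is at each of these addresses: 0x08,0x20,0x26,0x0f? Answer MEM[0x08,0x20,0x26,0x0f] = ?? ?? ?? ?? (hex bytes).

D0: mem[0x0f..0x13] <- [28 d3 95 0d e8]
D1: mem[0x08..0x0f] <- [9f 75 a0 da 46 f0 cf 66]
D2: mem[0x21..0x27] <- [95 0d e8 44 9f 75 a0]
D3: mem[0x22..0x25] <- [cf 66 d3 95]
D4: mem[0x1b..0x1c] <- [d8 ff]
query mem[0x08]=0x9f, mem[0x20]=0xc0, mem[0x26]=0x75, mem[0x0f]=0x66

MEM[0x08,0x20,0x26,0x0f] = 9f c0 75 66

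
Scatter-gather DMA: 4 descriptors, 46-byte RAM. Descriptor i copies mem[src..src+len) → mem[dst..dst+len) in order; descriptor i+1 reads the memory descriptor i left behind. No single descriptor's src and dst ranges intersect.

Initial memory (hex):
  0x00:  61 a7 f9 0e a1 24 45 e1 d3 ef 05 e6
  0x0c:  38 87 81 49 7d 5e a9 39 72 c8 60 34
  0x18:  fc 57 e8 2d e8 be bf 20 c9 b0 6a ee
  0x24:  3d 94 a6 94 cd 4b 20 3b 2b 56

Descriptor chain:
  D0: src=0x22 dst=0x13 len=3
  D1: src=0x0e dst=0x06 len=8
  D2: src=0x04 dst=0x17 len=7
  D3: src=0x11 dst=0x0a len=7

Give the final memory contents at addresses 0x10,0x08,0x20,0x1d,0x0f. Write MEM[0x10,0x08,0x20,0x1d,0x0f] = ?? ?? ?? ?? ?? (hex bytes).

D0: mem[0x13..0x15] <- [6a ee 3d]
D1: mem[0x06..0x0d] <- [81 49 7d 5e a9 6a ee 3d]
D2: mem[0x17..0x1d] <- [a1 24 81 49 7d 5e a9]
D3: mem[0x0a..0x10] <- [5e a9 6a ee 3d 60 a1]
query mem[0x10]=0xa1, mem[0x08]=0x7d, mem[0x20]=0xc9, mem[0x1d]=0xa9, mem[0x0f]=0x60

MEM[0x10,0x08,0x20,0x1d,0x0f] = a1 7d c9 a9 60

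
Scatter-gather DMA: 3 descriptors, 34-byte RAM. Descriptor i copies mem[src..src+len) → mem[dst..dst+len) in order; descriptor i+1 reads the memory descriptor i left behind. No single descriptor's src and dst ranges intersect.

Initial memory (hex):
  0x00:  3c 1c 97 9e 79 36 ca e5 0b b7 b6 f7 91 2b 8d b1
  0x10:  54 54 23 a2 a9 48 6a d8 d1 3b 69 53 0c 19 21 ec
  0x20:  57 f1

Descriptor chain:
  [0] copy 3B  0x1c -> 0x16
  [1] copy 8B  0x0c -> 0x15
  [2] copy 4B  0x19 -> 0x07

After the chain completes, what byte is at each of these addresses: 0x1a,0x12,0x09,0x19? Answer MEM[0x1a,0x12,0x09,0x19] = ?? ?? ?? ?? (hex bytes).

  after D0: wrote 3B at 0x16 = 0c1921
  after D1: wrote 8B at 0x15 = 912b8db1545423a2
  after D2: wrote 4B at 0x07 = 545423a2
query mem[0x1a]=0x54, mem[0x12]=0x23, mem[0x09]=0x23, mem[0x19]=0x54

MEM[0x1a,0x12,0x09,0x19] = 54 23 23 54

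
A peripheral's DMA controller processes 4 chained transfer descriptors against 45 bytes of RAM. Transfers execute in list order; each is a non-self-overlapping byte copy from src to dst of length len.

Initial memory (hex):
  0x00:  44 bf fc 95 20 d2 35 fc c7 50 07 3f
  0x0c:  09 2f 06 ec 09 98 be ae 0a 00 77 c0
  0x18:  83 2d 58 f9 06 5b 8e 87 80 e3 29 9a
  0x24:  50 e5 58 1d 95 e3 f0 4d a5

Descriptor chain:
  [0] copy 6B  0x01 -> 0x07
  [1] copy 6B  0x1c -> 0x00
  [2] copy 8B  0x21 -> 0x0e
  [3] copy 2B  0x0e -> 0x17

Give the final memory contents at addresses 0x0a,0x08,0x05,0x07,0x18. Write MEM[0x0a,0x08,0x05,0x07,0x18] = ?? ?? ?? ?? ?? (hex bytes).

MEM[0x0a,0x08,0x05,0x07,0x18] = 20 fc e3 bf 29

  after D0: wrote 6B at 0x07 = bffc9520d235
  after D1: wrote 6B at 0x00 = 065b8e8780e3
  after D2: wrote 8B at 0x0e = e3299a50e5581d95
  after D3: wrote 2B at 0x17 = e329
query mem[0x0a]=0x20, mem[0x08]=0xfc, mem[0x05]=0xe3, mem[0x07]=0xbf, mem[0x18]=0x29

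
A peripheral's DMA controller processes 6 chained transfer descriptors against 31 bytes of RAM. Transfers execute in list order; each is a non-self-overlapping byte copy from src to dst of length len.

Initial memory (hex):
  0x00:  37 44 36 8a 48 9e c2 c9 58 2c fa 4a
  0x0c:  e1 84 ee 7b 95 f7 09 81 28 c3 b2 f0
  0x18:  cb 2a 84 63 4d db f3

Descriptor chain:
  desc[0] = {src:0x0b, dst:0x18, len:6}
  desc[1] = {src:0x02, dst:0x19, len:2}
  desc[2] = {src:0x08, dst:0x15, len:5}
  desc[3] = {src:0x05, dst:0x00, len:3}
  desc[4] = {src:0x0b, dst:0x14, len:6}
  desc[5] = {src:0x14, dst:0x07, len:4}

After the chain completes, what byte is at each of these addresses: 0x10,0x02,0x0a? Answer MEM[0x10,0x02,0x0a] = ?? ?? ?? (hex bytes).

D0: mem[0x18..0x1d] <- [4a e1 84 ee 7b 95]
D1: mem[0x19..0x1a] <- [36 8a]
D2: mem[0x15..0x19] <- [58 2c fa 4a e1]
D3: mem[0x00..0x02] <- [9e c2 c9]
D4: mem[0x14..0x19] <- [4a e1 84 ee 7b 95]
D5: mem[0x07..0x0a] <- [4a e1 84 ee]
query mem[0x10]=0x95, mem[0x02]=0xc9, mem[0x0a]=0xee

MEM[0x10,0x02,0x0a] = 95 c9 ee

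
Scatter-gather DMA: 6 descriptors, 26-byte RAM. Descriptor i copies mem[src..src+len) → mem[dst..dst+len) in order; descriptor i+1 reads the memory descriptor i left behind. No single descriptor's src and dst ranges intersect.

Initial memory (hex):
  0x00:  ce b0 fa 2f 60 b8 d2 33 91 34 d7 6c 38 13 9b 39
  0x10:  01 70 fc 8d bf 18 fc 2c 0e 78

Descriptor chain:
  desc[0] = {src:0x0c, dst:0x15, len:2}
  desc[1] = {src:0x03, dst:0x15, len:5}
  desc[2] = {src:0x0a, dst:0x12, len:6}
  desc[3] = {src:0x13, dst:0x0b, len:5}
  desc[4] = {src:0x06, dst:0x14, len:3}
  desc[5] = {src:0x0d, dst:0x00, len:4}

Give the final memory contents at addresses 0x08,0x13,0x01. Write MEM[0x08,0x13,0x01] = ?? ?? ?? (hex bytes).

  after D0: wrote 2B at 0x15 = 3813
  after D1: wrote 5B at 0x15 = 2f60b8d233
  after D2: wrote 6B at 0x12 = d76c38139b39
  after D3: wrote 5B at 0x0b = 6c38139b39
  after D4: wrote 3B at 0x14 = d23391
  after D5: wrote 4B at 0x00 = 139b3901
query mem[0x08]=0x91, mem[0x13]=0x6c, mem[0x01]=0x9b

MEM[0x08,0x13,0x01] = 91 6c 9b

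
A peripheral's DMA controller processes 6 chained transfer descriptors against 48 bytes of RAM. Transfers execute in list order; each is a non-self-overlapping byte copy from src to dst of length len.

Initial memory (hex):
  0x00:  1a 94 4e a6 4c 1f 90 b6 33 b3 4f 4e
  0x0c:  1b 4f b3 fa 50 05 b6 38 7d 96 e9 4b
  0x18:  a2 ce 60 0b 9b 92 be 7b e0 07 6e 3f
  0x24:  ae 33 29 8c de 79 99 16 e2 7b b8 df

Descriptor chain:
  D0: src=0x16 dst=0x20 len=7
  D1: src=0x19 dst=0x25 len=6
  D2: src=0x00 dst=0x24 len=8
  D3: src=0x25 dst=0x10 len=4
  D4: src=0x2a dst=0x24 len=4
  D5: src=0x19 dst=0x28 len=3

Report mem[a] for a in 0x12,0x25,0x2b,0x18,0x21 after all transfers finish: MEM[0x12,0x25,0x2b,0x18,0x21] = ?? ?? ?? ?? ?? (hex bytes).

[0] 0x16->0x20 len=7 : e9 4b a2 ce 60 0b 9b
[1] 0x19->0x25 len=6 : ce 60 0b 9b 92 be
[2] 0x00->0x24 len=8 : 1a 94 4e a6 4c 1f 90 b6
[3] 0x25->0x10 len=4 : 94 4e a6 4c
[4] 0x2a->0x24 len=4 : 90 b6 e2 7b
[5] 0x19->0x28 len=3 : ce 60 0b
query mem[0x12]=0xa6, mem[0x25]=0xb6, mem[0x2b]=0xb6, mem[0x18]=0xa2, mem[0x21]=0x4b

MEM[0x12,0x25,0x2b,0x18,0x21] = a6 b6 b6 a2 4b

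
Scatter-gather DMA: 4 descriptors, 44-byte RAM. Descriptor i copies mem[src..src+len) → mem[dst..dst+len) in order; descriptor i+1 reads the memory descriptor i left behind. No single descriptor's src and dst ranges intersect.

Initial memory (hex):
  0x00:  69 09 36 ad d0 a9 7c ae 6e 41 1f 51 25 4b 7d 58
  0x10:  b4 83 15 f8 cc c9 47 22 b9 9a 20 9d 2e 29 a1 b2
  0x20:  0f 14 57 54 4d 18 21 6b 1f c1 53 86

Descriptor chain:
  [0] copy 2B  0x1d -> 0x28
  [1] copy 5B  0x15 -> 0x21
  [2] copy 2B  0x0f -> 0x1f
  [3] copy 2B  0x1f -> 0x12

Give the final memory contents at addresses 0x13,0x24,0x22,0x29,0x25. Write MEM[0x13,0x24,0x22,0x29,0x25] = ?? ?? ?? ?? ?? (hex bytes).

  after D0: wrote 2B at 0x28 = 29a1
  after D1: wrote 5B at 0x21 = c94722b99a
  after D2: wrote 2B at 0x1f = 58b4
  after D3: wrote 2B at 0x12 = 58b4
query mem[0x13]=0xb4, mem[0x24]=0xb9, mem[0x22]=0x47, mem[0x29]=0xa1, mem[0x25]=0x9a

MEM[0x13,0x24,0x22,0x29,0x25] = b4 b9 47 a1 9a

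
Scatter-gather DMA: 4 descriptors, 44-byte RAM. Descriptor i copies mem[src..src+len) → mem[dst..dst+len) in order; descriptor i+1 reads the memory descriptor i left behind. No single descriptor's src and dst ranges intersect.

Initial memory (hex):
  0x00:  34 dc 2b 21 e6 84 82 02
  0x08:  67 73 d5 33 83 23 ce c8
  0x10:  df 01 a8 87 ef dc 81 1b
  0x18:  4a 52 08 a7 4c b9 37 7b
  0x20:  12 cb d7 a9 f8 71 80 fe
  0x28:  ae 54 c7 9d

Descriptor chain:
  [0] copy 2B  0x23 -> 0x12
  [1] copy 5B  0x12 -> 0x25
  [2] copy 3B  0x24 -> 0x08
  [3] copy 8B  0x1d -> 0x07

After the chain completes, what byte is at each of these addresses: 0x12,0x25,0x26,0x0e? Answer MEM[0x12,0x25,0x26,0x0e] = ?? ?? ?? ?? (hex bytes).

MEM[0x12,0x25,0x26,0x0e] = a9 a9 f8 f8

D0: mem[0x12..0x13] <- [a9 f8]
D1: mem[0x25..0x29] <- [a9 f8 ef dc 81]
D2: mem[0x08..0x0a] <- [f8 a9 f8]
D3: mem[0x07..0x0e] <- [b9 37 7b 12 cb d7 a9 f8]
query mem[0x12]=0xa9, mem[0x25]=0xa9, mem[0x26]=0xf8, mem[0x0e]=0xf8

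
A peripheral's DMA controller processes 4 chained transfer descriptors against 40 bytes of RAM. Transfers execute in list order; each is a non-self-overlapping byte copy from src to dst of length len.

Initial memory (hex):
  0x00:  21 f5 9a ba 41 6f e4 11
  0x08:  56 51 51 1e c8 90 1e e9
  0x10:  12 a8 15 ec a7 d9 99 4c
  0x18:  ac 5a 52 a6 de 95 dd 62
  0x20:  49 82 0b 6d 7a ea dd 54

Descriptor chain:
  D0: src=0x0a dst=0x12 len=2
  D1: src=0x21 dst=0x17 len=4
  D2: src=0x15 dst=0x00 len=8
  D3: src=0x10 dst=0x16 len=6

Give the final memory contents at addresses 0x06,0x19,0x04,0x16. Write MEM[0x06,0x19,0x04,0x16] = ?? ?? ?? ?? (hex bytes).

MEM[0x06,0x19,0x04,0x16] = a6 1e 6d 12

D0: mem[0x12..0x13] <- [51 1e]
D1: mem[0x17..0x1a] <- [82 0b 6d 7a]
D2: mem[0x00..0x07] <- [d9 99 82 0b 6d 7a a6 de]
D3: mem[0x16..0x1b] <- [12 a8 51 1e a7 d9]
query mem[0x06]=0xa6, mem[0x19]=0x1e, mem[0x04]=0x6d, mem[0x16]=0x12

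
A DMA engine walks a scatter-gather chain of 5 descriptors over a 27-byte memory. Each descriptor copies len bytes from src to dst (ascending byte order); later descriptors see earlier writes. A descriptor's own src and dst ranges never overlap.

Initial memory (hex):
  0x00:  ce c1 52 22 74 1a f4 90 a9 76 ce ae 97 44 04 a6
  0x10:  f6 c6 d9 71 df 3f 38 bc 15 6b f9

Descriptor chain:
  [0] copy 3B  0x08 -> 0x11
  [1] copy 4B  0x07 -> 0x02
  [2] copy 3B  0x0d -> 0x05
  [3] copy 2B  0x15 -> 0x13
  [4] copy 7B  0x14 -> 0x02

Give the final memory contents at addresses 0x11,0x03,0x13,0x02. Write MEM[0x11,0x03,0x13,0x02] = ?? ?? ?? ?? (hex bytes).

MEM[0x11,0x03,0x13,0x02] = a9 3f 3f 38

[0] 0x08->0x11 len=3 : a9 76 ce
[1] 0x07->0x02 len=4 : 90 a9 76 ce
[2] 0x0d->0x05 len=3 : 44 04 a6
[3] 0x15->0x13 len=2 : 3f 38
[4] 0x14->0x02 len=7 : 38 3f 38 bc 15 6b f9
query mem[0x11]=0xa9, mem[0x03]=0x3f, mem[0x13]=0x3f, mem[0x02]=0x38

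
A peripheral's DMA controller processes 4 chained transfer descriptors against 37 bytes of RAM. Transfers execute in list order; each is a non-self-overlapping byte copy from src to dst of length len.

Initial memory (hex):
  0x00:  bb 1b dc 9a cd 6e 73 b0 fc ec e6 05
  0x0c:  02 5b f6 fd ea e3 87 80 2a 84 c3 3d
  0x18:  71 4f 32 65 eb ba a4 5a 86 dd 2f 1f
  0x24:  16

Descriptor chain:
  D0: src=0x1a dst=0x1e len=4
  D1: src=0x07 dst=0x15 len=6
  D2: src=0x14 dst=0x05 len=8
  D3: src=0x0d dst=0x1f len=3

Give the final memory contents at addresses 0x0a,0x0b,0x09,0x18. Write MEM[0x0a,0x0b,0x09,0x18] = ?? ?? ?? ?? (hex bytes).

  after D0: wrote 4B at 0x1e = 3265ebba
  after D1: wrote 6B at 0x15 = b0fcece60502
  after D2: wrote 8B at 0x05 = 2ab0fcece6050265
  after D3: wrote 3B at 0x1f = 5bf6fd
query mem[0x0a]=0x05, mem[0x0b]=0x02, mem[0x09]=0xe6, mem[0x18]=0xe6

MEM[0x0a,0x0b,0x09,0x18] = 05 02 e6 e6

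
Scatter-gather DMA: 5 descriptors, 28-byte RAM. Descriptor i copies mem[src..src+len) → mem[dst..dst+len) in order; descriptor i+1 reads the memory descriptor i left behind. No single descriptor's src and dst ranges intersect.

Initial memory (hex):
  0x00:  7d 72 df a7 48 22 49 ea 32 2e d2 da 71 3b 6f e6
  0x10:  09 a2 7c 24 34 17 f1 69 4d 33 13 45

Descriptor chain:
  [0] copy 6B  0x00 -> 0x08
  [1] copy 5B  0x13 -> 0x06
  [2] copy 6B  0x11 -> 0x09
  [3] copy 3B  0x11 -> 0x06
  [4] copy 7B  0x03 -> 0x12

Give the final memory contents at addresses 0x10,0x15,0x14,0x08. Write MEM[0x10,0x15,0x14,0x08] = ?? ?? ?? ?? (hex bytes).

D0: mem[0x08..0x0d] <- [7d 72 df a7 48 22]
D1: mem[0x06..0x0a] <- [24 34 17 f1 69]
D2: mem[0x09..0x0e] <- [a2 7c 24 34 17 f1]
D3: mem[0x06..0x08] <- [a2 7c 24]
D4: mem[0x12..0x18] <- [a7 48 22 a2 7c 24 a2]
query mem[0x10]=0x09, mem[0x15]=0xa2, mem[0x14]=0x22, mem[0x08]=0x24

MEM[0x10,0x15,0x14,0x08] = 09 a2 22 24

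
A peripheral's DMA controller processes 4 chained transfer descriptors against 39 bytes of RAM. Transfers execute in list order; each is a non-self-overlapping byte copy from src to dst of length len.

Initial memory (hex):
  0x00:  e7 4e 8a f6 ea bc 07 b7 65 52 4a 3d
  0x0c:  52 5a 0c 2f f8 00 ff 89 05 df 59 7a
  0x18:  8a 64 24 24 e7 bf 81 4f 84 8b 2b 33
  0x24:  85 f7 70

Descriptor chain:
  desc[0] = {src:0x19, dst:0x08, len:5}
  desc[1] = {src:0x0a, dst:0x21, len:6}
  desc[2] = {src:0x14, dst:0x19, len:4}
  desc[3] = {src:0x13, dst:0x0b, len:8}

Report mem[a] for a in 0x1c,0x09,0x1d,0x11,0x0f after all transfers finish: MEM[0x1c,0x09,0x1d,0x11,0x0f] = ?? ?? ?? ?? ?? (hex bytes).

#0 dst[0x08+5] := {0x64,0x24,0x24,0xe7,0xbf}
#1 dst[0x21+6] := {0x24,0xe7,0xbf,0x5a,0x0c,0x2f}
#2 dst[0x19+4] := {0x05,0xdf,0x59,0x7a}
#3 dst[0x0b+8] := {0x89,0x05,0xdf,0x59,0x7a,0x8a,0x05,0xdf}
query mem[0x1c]=0x7a, mem[0x09]=0x24, mem[0x1d]=0xbf, mem[0x11]=0x05, mem[0x0f]=0x7a

MEM[0x1c,0x09,0x1d,0x11,0x0f] = 7a 24 bf 05 7a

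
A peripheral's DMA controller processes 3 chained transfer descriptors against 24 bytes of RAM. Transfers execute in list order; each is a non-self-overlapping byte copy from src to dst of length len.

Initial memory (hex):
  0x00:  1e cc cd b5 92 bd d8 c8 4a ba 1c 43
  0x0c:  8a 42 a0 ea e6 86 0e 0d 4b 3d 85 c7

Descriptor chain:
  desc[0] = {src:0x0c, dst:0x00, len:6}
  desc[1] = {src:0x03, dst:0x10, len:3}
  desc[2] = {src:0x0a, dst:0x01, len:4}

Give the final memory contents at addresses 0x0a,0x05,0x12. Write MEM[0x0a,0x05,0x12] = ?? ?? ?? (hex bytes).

MEM[0x0a,0x05,0x12] = 1c 86 86

[0] 0x0c->0x00 len=6 : 8a 42 a0 ea e6 86
[1] 0x03->0x10 len=3 : ea e6 86
[2] 0x0a->0x01 len=4 : 1c 43 8a 42
query mem[0x0a]=0x1c, mem[0x05]=0x86, mem[0x12]=0x86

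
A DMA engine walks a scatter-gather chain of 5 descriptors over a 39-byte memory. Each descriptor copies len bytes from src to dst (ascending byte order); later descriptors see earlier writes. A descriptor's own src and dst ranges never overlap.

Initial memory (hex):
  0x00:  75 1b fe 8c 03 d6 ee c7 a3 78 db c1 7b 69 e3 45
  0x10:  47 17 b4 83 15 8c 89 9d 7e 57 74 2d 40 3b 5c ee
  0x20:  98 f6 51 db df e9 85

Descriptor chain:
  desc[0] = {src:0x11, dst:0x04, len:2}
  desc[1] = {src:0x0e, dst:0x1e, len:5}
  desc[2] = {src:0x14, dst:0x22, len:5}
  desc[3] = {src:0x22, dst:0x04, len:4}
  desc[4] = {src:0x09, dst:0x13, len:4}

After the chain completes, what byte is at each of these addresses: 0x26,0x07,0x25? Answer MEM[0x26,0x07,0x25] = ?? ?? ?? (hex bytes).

MEM[0x26,0x07,0x25] = 7e 9d 9d

D0: mem[0x04..0x05] <- [17 b4]
D1: mem[0x1e..0x22] <- [e3 45 47 17 b4]
D2: mem[0x22..0x26] <- [15 8c 89 9d 7e]
D3: mem[0x04..0x07] <- [15 8c 89 9d]
D4: mem[0x13..0x16] <- [78 db c1 7b]
query mem[0x26]=0x7e, mem[0x07]=0x9d, mem[0x25]=0x9d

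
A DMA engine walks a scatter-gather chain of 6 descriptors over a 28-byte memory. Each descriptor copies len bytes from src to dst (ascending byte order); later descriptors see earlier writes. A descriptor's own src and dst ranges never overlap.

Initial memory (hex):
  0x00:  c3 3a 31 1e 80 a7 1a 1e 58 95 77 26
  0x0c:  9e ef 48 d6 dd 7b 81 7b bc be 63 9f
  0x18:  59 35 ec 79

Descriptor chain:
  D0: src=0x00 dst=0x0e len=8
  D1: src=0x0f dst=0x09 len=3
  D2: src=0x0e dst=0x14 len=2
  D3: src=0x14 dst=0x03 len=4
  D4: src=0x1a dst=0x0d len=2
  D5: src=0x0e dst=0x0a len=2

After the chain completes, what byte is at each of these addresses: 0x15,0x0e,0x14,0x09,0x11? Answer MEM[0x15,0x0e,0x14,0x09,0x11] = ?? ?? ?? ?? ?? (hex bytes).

  after D0: wrote 8B at 0x0e = c33a311e80a71a1e
  after D1: wrote 3B at 0x09 = 3a311e
  after D2: wrote 2B at 0x14 = c33a
  after D3: wrote 4B at 0x03 = c33a639f
  after D4: wrote 2B at 0x0d = ec79
  after D5: wrote 2B at 0x0a = 793a
query mem[0x15]=0x3a, mem[0x0e]=0x79, mem[0x14]=0xc3, mem[0x09]=0x3a, mem[0x11]=0x1e

MEM[0x15,0x0e,0x14,0x09,0x11] = 3a 79 c3 3a 1e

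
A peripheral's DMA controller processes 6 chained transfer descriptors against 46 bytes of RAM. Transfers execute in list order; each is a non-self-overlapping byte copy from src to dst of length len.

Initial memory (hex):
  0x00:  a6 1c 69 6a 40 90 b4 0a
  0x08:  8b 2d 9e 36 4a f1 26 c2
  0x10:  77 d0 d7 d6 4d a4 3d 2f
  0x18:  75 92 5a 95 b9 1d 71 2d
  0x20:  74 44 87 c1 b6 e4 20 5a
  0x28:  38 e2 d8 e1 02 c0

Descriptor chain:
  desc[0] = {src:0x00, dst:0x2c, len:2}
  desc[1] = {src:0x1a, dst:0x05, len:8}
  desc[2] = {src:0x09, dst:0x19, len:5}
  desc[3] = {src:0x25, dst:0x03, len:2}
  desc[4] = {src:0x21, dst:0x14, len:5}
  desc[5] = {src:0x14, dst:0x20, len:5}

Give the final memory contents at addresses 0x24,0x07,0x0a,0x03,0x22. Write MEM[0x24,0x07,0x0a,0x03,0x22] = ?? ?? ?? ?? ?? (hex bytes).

MEM[0x24,0x07,0x0a,0x03,0x22] = e4 b9 2d e4 c1

D0: mem[0x2c..0x2d] <- [a6 1c]
D1: mem[0x05..0x0c] <- [5a 95 b9 1d 71 2d 74 44]
D2: mem[0x19..0x1d] <- [71 2d 74 44 f1]
D3: mem[0x03..0x04] <- [e4 20]
D4: mem[0x14..0x18] <- [44 87 c1 b6 e4]
D5: mem[0x20..0x24] <- [44 87 c1 b6 e4]
query mem[0x24]=0xe4, mem[0x07]=0xb9, mem[0x0a]=0x2d, mem[0x03]=0xe4, mem[0x22]=0xc1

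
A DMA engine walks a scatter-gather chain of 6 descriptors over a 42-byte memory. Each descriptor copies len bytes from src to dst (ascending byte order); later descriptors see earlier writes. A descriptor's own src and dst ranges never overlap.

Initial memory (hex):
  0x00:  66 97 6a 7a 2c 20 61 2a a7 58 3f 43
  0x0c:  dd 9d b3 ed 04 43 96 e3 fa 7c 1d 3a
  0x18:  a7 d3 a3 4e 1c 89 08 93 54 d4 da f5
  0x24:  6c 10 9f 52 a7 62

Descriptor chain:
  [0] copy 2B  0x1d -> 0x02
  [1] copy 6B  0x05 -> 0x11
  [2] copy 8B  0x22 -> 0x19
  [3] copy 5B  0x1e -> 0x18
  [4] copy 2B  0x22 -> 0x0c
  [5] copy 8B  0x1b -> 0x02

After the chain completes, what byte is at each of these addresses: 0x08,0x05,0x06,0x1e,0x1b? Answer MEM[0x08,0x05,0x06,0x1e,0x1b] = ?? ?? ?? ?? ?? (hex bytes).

MEM[0x08,0x05,0x06,0x1e,0x1b] = d4 52 a7 52 d4

D0: mem[0x02..0x03] <- [89 08]
D1: mem[0x11..0x16] <- [20 61 2a a7 58 3f]
D2: mem[0x19..0x20] <- [da f5 6c 10 9f 52 a7 62]
D3: mem[0x18..0x1c] <- [52 a7 62 d4 da]
D4: mem[0x0c..0x0d] <- [da f5]
D5: mem[0x02..0x09] <- [d4 da 9f 52 a7 62 d4 da]
query mem[0x08]=0xd4, mem[0x05]=0x52, mem[0x06]=0xa7, mem[0x1e]=0x52, mem[0x1b]=0xd4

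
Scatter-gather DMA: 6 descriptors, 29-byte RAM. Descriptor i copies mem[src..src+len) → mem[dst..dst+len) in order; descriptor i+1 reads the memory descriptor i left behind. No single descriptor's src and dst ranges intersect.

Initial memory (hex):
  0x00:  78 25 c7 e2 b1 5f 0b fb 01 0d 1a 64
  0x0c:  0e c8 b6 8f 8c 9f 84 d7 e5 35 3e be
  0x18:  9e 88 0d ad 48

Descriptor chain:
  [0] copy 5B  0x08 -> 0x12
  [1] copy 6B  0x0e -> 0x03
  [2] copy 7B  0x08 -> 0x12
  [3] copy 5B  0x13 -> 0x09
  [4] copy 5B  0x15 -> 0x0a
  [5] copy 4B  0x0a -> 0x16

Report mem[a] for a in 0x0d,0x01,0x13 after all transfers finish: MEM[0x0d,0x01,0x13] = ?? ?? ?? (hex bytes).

#0 dst[0x12+5] := {0x01,0x0d,0x1a,0x64,0x0e}
#1 dst[0x03+6] := {0xb6,0x8f,0x8c,0x9f,0x01,0x0d}
#2 dst[0x12+7] := {0x0d,0x0d,0x1a,0x64,0x0e,0xc8,0xb6}
#3 dst[0x09+5] := {0x0d,0x1a,0x64,0x0e,0xc8}
#4 dst[0x0a+5] := {0x64,0x0e,0xc8,0xb6,0x88}
#5 dst[0x16+4] := {0x64,0x0e,0xc8,0xb6}
query mem[0x0d]=0xb6, mem[0x01]=0x25, mem[0x13]=0x0d

MEM[0x0d,0x01,0x13] = b6 25 0d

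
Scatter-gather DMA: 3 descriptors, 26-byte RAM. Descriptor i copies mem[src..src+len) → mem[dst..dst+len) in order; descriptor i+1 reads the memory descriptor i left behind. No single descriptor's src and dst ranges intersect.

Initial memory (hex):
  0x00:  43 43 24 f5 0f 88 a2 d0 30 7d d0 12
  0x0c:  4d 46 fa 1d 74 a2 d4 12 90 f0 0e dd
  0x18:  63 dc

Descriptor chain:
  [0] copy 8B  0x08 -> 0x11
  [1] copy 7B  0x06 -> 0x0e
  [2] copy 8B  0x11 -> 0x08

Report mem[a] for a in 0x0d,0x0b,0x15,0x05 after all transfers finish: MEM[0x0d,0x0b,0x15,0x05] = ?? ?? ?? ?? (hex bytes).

MEM[0x0d,0x0b,0x15,0x05] = 46 4d 4d 88

D0: mem[0x11..0x18] <- [30 7d d0 12 4d 46 fa 1d]
D1: mem[0x0e..0x14] <- [a2 d0 30 7d d0 12 4d]
D2: mem[0x08..0x0f] <- [7d d0 12 4d 4d 46 fa 1d]
query mem[0x0d]=0x46, mem[0x0b]=0x4d, mem[0x15]=0x4d, mem[0x05]=0x88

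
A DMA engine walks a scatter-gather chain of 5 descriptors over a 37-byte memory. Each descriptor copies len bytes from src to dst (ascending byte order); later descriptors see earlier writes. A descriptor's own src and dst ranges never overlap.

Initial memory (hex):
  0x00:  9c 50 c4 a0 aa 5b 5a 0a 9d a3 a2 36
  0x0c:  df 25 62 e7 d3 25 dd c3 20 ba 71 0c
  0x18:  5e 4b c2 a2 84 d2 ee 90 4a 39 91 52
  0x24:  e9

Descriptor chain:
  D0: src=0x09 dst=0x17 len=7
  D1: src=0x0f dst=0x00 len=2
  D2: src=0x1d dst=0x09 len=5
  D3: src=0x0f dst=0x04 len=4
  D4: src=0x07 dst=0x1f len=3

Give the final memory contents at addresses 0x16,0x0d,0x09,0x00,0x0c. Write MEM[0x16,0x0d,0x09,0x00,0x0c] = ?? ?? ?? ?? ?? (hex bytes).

MEM[0x16,0x0d,0x09,0x00,0x0c] = 71 39 e7 e7 4a

#0 dst[0x17+7] := {0xa3,0xa2,0x36,0xdf,0x25,0x62,0xe7}
#1 dst[0x00+2] := {0xe7,0xd3}
#2 dst[0x09+5] := {0xe7,0xee,0x90,0x4a,0x39}
#3 dst[0x04+4] := {0xe7,0xd3,0x25,0xdd}
#4 dst[0x1f+3] := {0xdd,0x9d,0xe7}
query mem[0x16]=0x71, mem[0x0d]=0x39, mem[0x09]=0xe7, mem[0x00]=0xe7, mem[0x0c]=0x4a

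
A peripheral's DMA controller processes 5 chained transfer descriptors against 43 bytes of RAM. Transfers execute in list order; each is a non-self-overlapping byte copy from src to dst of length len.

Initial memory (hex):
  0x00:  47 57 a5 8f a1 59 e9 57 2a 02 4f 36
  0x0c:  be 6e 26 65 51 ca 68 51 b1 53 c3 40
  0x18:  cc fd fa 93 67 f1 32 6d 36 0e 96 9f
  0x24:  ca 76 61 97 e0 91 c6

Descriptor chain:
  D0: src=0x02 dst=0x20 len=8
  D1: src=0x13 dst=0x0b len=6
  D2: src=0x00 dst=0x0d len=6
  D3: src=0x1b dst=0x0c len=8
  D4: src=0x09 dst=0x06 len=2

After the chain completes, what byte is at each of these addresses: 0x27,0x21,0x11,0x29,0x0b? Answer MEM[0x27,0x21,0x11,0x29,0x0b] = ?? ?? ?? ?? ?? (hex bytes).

  after D0: wrote 8B at 0x20 = a58fa159e9572a02
  after D1: wrote 6B at 0x0b = 51b153c340cc
  after D2: wrote 6B at 0x0d = 4757a58fa159
  after D3: wrote 8B at 0x0c = 9367f1326da58fa1
  after D4: wrote 2B at 0x06 = 024f
query mem[0x27]=0x02, mem[0x21]=0x8f, mem[0x11]=0xa5, mem[0x29]=0x91, mem[0x0b]=0x51

MEM[0x27,0x21,0x11,0x29,0x0b] = 02 8f a5 91 51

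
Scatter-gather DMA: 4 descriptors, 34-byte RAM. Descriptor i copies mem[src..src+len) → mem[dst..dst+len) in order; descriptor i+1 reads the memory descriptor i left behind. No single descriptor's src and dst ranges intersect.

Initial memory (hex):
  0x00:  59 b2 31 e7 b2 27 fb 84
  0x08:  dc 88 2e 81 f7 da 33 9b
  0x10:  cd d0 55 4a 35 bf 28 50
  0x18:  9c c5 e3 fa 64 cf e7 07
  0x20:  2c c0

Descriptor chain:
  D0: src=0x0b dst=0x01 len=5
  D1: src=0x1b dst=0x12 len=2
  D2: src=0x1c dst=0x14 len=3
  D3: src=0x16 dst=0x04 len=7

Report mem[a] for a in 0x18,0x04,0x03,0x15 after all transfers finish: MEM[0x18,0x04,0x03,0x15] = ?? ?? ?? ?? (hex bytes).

#0 dst[0x01+5] := {0x81,0xf7,0xda,0x33,0x9b}
#1 dst[0x12+2] := {0xfa,0x64}
#2 dst[0x14+3] := {0x64,0xcf,0xe7}
#3 dst[0x04+7] := {0xe7,0x50,0x9c,0xc5,0xe3,0xfa,0x64}
query mem[0x18]=0x9c, mem[0x04]=0xe7, mem[0x03]=0xda, mem[0x15]=0xcf

MEM[0x18,0x04,0x03,0x15] = 9c e7 da cf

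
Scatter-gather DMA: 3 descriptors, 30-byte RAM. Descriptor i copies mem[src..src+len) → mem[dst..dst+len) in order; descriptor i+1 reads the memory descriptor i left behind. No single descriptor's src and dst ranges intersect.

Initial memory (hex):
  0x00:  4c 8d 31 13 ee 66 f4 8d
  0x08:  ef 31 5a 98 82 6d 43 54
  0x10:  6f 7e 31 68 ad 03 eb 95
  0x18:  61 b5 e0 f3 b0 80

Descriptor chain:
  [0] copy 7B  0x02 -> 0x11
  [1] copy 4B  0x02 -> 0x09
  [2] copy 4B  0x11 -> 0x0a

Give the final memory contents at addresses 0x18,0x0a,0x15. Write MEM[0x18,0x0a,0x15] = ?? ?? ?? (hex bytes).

MEM[0x18,0x0a,0x15] = 61 31 f4

#0 dst[0x11+7] := {0x31,0x13,0xee,0x66,0xf4,0x8d,0xef}
#1 dst[0x09+4] := {0x31,0x13,0xee,0x66}
#2 dst[0x0a+4] := {0x31,0x13,0xee,0x66}
query mem[0x18]=0x61, mem[0x0a]=0x31, mem[0x15]=0xf4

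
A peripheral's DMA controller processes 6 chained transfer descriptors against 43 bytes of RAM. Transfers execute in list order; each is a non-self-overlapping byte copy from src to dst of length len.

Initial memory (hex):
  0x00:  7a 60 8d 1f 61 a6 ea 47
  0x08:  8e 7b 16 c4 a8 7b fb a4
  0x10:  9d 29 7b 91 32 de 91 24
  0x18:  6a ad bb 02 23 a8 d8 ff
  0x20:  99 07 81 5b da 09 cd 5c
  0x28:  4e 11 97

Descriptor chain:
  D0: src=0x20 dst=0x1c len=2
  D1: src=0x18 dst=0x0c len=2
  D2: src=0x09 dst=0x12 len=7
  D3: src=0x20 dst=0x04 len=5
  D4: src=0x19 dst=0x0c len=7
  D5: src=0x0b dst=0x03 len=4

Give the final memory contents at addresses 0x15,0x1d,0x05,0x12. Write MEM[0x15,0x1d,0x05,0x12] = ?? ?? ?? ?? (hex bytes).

MEM[0x15,0x1d,0x05,0x12] = 6a 07 bb ff

D0: mem[0x1c..0x1d] <- [99 07]
D1: mem[0x0c..0x0d] <- [6a ad]
D2: mem[0x12..0x18] <- [7b 16 c4 6a ad fb a4]
D3: mem[0x04..0x08] <- [99 07 81 5b da]
D4: mem[0x0c..0x12] <- [ad bb 02 99 07 d8 ff]
D5: mem[0x03..0x06] <- [c4 ad bb 02]
query mem[0x15]=0x6a, mem[0x1d]=0x07, mem[0x05]=0xbb, mem[0x12]=0xff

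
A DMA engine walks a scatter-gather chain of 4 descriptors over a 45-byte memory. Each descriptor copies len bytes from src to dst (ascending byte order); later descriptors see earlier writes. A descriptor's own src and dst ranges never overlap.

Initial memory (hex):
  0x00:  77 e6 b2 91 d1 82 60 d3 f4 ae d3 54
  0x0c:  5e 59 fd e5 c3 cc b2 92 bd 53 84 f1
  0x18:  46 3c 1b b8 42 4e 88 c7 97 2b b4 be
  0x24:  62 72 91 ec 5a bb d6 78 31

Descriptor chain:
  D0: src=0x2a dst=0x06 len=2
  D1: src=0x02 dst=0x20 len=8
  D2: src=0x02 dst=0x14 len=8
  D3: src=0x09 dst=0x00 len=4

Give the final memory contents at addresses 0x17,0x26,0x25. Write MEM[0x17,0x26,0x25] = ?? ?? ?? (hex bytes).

  after D0: wrote 2B at 0x06 = d678
  after D1: wrote 8B at 0x20 = b291d182d678f4ae
  after D2: wrote 8B at 0x14 = b291d182d678f4ae
  after D3: wrote 4B at 0x00 = aed3545e
query mem[0x17]=0x82, mem[0x26]=0xf4, mem[0x25]=0x78

MEM[0x17,0x26,0x25] = 82 f4 78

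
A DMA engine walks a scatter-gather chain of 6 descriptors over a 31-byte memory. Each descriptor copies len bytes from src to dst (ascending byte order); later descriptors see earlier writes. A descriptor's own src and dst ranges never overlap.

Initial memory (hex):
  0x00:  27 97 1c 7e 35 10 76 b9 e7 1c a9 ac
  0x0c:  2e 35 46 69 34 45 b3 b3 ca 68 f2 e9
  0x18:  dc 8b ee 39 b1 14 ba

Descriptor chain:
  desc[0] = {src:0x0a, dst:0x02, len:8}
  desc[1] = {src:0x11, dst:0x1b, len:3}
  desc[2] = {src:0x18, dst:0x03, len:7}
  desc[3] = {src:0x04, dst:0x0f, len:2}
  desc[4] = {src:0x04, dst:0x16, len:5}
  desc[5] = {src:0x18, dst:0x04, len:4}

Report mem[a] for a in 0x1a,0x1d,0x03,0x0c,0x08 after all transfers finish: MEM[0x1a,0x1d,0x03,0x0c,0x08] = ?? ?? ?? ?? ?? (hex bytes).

MEM[0x1a,0x1d,0x03,0x0c,0x08] = b3 b3 dc 2e b3

  after D0: wrote 8B at 0x02 = a9ac2e3546693445
  after D1: wrote 3B at 0x1b = 45b3b3
  after D2: wrote 7B at 0x03 = dc8bee45b3b3ba
  after D3: wrote 2B at 0x0f = 8bee
  after D4: wrote 5B at 0x16 = 8bee45b3b3
  after D5: wrote 4B at 0x04 = 45b3b345
query mem[0x1a]=0xb3, mem[0x1d]=0xb3, mem[0x03]=0xdc, mem[0x0c]=0x2e, mem[0x08]=0xb3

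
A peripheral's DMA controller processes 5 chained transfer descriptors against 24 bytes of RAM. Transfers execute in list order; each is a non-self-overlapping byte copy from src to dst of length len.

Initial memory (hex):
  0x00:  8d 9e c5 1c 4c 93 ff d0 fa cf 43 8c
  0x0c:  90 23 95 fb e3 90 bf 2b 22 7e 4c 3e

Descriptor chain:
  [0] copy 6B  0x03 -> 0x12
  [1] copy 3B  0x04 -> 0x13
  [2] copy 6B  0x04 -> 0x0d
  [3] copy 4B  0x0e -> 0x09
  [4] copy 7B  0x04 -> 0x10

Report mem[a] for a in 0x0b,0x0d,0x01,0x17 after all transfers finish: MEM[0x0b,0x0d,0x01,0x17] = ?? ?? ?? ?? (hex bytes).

[0] 0x03->0x12 len=6 : 1c 4c 93 ff d0 fa
[1] 0x04->0x13 len=3 : 4c 93 ff
[2] 0x04->0x0d len=6 : 4c 93 ff d0 fa cf
[3] 0x0e->0x09 len=4 : 93 ff d0 fa
[4] 0x04->0x10 len=7 : 4c 93 ff d0 fa 93 ff
query mem[0x0b]=0xd0, mem[0x0d]=0x4c, mem[0x01]=0x9e, mem[0x17]=0xfa

MEM[0x0b,0x0d,0x01,0x17] = d0 4c 9e fa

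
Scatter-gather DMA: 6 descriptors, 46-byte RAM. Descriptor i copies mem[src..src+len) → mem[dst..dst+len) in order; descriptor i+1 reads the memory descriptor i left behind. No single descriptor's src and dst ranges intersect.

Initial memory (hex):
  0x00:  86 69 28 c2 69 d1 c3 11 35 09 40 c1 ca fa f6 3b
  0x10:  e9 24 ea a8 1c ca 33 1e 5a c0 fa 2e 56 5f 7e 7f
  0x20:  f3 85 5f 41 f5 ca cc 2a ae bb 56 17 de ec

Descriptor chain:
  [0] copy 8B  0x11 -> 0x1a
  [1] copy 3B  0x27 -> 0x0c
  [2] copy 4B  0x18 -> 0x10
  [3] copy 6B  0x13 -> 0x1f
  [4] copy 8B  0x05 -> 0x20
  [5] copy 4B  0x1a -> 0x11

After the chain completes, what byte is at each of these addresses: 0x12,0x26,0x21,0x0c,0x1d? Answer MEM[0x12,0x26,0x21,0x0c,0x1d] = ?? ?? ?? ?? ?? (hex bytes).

MEM[0x12,0x26,0x21,0x0c,0x1d] = ea c1 c3 2a 1c

#0 dst[0x1a+8] := {0x24,0xea,0xa8,0x1c,0xca,0x33,0x1e,0x5a}
#1 dst[0x0c+3] := {0x2a,0xae,0xbb}
#2 dst[0x10+4] := {0x5a,0xc0,0x24,0xea}
#3 dst[0x1f+6] := {0xea,0x1c,0xca,0x33,0x1e,0x5a}
#4 dst[0x20+8] := {0xd1,0xc3,0x11,0x35,0x09,0x40,0xc1,0x2a}
#5 dst[0x11+4] := {0x24,0xea,0xa8,0x1c}
query mem[0x12]=0xea, mem[0x26]=0xc1, mem[0x21]=0xc3, mem[0x0c]=0x2a, mem[0x1d]=0x1c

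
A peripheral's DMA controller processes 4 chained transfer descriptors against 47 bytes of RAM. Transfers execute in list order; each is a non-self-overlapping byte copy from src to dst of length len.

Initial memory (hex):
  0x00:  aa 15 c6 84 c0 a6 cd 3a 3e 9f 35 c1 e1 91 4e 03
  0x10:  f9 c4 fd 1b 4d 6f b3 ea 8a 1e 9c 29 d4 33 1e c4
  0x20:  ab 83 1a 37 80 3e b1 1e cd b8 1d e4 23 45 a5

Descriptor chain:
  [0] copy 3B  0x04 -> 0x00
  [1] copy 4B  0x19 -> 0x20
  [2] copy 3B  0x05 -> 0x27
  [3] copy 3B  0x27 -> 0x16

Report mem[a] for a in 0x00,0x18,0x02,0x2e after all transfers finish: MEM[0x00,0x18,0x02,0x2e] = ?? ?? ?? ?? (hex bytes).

[0] 0x04->0x00 len=3 : c0 a6 cd
[1] 0x19->0x20 len=4 : 1e 9c 29 d4
[2] 0x05->0x27 len=3 : a6 cd 3a
[3] 0x27->0x16 len=3 : a6 cd 3a
query mem[0x00]=0xc0, mem[0x18]=0x3a, mem[0x02]=0xcd, mem[0x2e]=0xa5

MEM[0x00,0x18,0x02,0x2e] = c0 3a cd a5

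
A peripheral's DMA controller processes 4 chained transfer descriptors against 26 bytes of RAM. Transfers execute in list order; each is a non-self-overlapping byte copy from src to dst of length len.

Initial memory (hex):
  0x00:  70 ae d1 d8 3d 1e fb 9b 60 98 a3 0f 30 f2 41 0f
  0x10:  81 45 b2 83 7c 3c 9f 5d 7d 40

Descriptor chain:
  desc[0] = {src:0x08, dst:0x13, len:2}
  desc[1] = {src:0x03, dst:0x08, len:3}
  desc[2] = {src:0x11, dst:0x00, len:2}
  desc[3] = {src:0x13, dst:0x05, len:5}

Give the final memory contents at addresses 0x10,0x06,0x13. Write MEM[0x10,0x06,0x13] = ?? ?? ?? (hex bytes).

MEM[0x10,0x06,0x13] = 81 98 60

D0: mem[0x13..0x14] <- [60 98]
D1: mem[0x08..0x0a] <- [d8 3d 1e]
D2: mem[0x00..0x01] <- [45 b2]
D3: mem[0x05..0x09] <- [60 98 3c 9f 5d]
query mem[0x10]=0x81, mem[0x06]=0x98, mem[0x13]=0x60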